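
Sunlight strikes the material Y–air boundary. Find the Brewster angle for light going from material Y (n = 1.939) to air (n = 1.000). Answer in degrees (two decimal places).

θ_B ≈ 27.28°

The reflected p-component vanishes when tan θ_B = n₂/n₁.
tan θ_B = n₂/n₁ = 1.000/1.939 = 0.5157.
θ_B = arctan(0.5157) = 27.28°.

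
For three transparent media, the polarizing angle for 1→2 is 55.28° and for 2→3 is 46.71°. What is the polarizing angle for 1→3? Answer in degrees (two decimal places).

θ_B ≈ 56.86°

n₂/n₁ = tan 55.28° = 1.4431 and n₃/n₂ = tan 46.71° = 1.0615.
So n₃/n₁ = (n₂/n₁)(n₃/n₂) = 1.4431 × 1.0615 = 1.5319.
θ_B(1→3) = arctan(1.5319) = 56.86°.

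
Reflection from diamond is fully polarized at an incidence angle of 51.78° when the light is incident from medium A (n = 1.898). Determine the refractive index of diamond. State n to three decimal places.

Brewster's law: tan θ_B = n₂/n₁ (light incident in medium A, refracted into diamond).
n₂ = n₁ tan θ_B = 1.898 × tan 51.78° = 2.410.

n ≈ 2.410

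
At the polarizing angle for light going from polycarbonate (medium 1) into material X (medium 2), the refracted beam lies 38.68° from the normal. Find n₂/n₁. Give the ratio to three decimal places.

n₂/n₁ ≈ 1.249

At Brewster incidence θ_B = 90° − θ_t = 90° − 38.68° = 51.32°.
tan θ_B = n₂/n₁, so n₂/n₁ = tan 51.32° = 1.249.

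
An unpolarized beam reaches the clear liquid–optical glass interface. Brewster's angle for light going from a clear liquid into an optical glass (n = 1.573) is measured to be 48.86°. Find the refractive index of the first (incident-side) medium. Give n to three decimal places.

At Brewster's angle, tan θ_B = n₂/n₁ with n₁ on the incident side (a clear liquid) and n₂ on the transmitted side (an optical glass).
n₁ = n₂ / tan θ_B = 1.573 / tan 48.86° = 1.374.

n ≈ 1.374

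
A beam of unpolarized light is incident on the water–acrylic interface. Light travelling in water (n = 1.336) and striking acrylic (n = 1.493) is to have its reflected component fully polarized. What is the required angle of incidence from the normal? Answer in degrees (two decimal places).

θ_B ≈ 48.18°

tan θ_B = n₂/n₁ = 1.493/1.336 = 1.1175. Taking the arctangent, θ_B = 48.18°.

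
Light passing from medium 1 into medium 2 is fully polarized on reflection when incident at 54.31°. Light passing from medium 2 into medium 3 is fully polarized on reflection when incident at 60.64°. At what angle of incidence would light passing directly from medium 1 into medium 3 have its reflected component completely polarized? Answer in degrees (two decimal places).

n₂/n₁ = tan 54.31° = 1.3922 and n₃/n₂ = tan 60.64° = 1.7776.
Multiplying, n₃/n₁ = 1.3922 × 1.7776 = 2.4747, and θ_B(1→3) = arctan 2.4747 = 68.00°.

θ_B ≈ 68.00°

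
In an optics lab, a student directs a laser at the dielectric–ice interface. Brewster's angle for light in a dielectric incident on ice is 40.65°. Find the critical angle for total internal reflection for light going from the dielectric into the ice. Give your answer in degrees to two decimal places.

θ_c ≈ 59.16°

tan θ_B = n₂/n₁ = tan 40.65° = 0.8586.
Total internal reflection: sin θ_c = n₂/n₁ = 0.8586.
θ_c = arcsin(0.8586) = 59.16°.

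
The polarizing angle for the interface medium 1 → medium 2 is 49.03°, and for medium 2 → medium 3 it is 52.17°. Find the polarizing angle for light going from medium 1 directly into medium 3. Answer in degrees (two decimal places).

θ_B ≈ 56.01°

Each Brewster angle gives a ratio: n₂/n₁ = tan 49.03° = 1.1516, n₃/n₂ = tan 52.17° = 1.2878.
Multiplying, n₃/n₁ = 1.1516 × 1.2878 = 1.4830, and θ_B(1→3) = arctan 1.4830 = 56.01°.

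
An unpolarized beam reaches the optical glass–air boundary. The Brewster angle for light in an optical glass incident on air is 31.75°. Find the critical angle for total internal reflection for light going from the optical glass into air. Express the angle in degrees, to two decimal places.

θ_c ≈ 38.23°

n₂/n₁ = tan 31.75° = 0.6188; the critical angle satisfies sin θ_c = n₂/n₁.
θ_c = arcsin(0.6188) = 38.23°.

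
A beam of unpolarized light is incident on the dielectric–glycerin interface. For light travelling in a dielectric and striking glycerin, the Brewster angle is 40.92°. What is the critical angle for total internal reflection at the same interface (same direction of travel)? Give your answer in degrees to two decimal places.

θ_c ≈ 60.09°

From Brewster, n₂/n₁ = tan θ_B = tan 40.92° = 0.8668.
Then sin θ_c = n₂/n₁ = 0.8668, so θ_c = arcsin 0.8668 = 60.09°.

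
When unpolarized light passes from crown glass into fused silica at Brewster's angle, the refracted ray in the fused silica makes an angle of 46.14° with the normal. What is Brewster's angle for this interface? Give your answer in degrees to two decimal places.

Since the reflected and refracted rays are at right angles at the polarizing angle, θ_B + θ_t = 90°.
So θ_B = 90° − θ_t = 90° − 46.14° = 43.86°.

θ_B ≈ 43.86°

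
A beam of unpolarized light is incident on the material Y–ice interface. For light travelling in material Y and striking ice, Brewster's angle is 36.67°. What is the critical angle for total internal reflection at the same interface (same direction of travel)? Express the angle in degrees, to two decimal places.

θ_c ≈ 48.12°

n₂/n₁ = tan 36.67° = 0.7446; the critical angle satisfies sin θ_c = n₂/n₁.
θ_c = arcsin(0.7446) = 48.12°.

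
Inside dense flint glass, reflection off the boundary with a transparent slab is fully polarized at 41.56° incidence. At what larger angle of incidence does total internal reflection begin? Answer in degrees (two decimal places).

tan θ_B = n₂/n₁ = tan 41.56° = 0.8866.
Total internal reflection: sin θ_c = n₂/n₁ = 0.8866.
θ_c = arcsin(0.8866) = 62.45°.

θ_c ≈ 62.45°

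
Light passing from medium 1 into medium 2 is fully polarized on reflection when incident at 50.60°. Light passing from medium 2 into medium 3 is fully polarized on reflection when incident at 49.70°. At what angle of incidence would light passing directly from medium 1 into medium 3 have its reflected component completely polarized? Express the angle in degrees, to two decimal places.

θ_B ≈ 55.14°

n₂/n₁ = tan 50.60° = 1.2174 and n₃/n₂ = tan 49.70° = 1.1792.
Multiplying, n₃/n₁ = 1.2174 × 1.1792 = 1.4355, and θ_B(1→3) = arctan 1.4355 = 55.14°.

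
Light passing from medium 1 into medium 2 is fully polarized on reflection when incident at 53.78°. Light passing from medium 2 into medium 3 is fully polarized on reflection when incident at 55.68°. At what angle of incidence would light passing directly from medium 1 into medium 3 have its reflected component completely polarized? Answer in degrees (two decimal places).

n₂/n₁ = tan 53.78° = 1.3653 and n₃/n₂ = tan 55.68° = 1.4648.
Multiplying, n₃/n₁ = 1.3653 × 1.4648 = 2.0000, and θ_B(1→3) = arctan 2.0000 = 63.43°.

θ_B ≈ 63.43°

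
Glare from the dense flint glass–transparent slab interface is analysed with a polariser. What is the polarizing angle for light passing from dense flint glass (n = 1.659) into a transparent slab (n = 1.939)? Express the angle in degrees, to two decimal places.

tan θ_B = n₂/n₁ = 1.939/1.659 = 1.1688.
So θ_B = arctan 1.1688 = 49.45°.

θ_B ≈ 49.45°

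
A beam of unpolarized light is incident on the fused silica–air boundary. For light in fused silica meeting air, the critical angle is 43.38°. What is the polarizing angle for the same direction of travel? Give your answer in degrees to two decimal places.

At the critical angle sin θ_c = n₂/n₁, giving n₂/n₁ = sin 43.38° = 0.6868.
Then tan θ_B = n₂/n₁ = 0.6868, so θ_B = arctan 0.6868 = 34.48°.

θ_B ≈ 34.48°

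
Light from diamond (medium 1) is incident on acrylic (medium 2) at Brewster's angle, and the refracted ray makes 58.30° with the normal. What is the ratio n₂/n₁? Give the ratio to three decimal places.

At Brewster incidence θ_B = 90° − θ_t = 90° − 58.30° = 31.70°.
tan θ_B = n₂/n₁, so n₂/n₁ = tan 31.70° = 0.618.

n₂/n₁ ≈ 0.618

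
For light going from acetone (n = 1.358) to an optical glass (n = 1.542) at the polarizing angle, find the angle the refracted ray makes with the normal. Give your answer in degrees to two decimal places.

tan θ_B = n₂/n₁ = 1.542/1.358 = 1.1355, so θ_B = 48.63°.
Since θ_B + θ_t = 90° at Brewster incidence, θ_t = 90° − 48.63° = 41.37°.

θ_t ≈ 41.37°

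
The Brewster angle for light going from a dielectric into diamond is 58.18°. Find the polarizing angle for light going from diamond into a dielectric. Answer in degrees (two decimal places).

θ_B' ≈ 31.82°

tan θ_B' = n₁/n₂ = 1/tan θ_B, so θ_B' = 90° − θ_B.
θ_B' = 90° − 58.18° = 31.82°.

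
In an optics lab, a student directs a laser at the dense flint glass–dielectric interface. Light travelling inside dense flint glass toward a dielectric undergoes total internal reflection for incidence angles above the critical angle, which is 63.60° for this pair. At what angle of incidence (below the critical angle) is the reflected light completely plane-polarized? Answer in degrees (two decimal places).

At the critical angle sin θ_c = n₂/n₁, giving n₂/n₁ = sin 63.60° = 0.8957.
Then tan θ_B = n₂/n₁ = 0.8957, so θ_B = arctan 0.8957 = 41.85°.

θ_B ≈ 41.85°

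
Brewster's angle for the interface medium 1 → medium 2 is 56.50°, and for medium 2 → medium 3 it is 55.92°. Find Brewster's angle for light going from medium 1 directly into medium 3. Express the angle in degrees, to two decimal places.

θ_B ≈ 65.88°

Each Brewster angle gives a ratio: n₂/n₁ = tan 56.50° = 1.5108, n₃/n₂ = tan 55.92° = 1.4781.
Multiplying, n₃/n₁ = 1.5108 × 1.4781 = 2.2332, and θ_B(1→3) = arctan 2.2332 = 65.88°.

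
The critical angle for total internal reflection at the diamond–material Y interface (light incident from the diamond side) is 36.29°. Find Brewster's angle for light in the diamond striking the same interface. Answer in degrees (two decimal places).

sin θ_c = n₂/n₁, so n₂/n₁ = sin 36.29° = 0.5919.
Brewster: tan θ_B = n₂/n₁ = 0.5919.
θ_B = arctan(0.5919) = 30.62°.

θ_B ≈ 30.62°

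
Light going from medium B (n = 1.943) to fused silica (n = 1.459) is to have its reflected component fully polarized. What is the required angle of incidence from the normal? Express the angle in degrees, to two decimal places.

θ_B ≈ 36.90°

tan θ_B = n₂/n₁ = 1.459/1.943 = 0.7509. Taking the arctangent, θ_B = 36.90°.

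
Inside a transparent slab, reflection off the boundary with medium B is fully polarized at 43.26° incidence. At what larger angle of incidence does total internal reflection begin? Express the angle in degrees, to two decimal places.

From Brewster, n₂/n₁ = tan θ_B = tan 43.26° = 0.9410.
Then sin θ_c = n₂/n₁ = 0.9410, so θ_c = arcsin 0.9410 = 70.23°.

θ_c ≈ 70.23°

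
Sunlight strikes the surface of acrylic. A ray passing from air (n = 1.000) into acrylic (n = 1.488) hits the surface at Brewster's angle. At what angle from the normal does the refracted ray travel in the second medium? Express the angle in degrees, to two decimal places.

θ_t ≈ 33.90°

θ_B = arctan(n₂/n₁) = arctan(1.488/1.000) = 56.10°.
At Brewster's angle the reflected and refracted rays are perpendicular, so θ_t = 90° − θ_B = 90° − 56.10° = 33.90°.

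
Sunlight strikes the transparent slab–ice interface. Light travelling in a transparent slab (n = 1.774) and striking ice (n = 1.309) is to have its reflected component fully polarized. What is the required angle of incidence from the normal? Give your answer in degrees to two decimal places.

tan θ_B = n₂/n₁ = 1.309/1.774 = 0.7379.
So θ_B = arctan 0.7379 = 36.42°.

θ_B ≈ 36.42°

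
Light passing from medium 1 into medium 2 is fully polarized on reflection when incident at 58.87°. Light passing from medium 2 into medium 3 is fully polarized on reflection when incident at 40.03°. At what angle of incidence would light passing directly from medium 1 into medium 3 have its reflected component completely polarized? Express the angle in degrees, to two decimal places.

θ_B ≈ 54.28°

tan θ_B(1→2) = n₂/n₁ = tan 58.87° = 1.6558.
tan θ_B(2→3) = n₃/n₂ = tan 40.03° = 0.8400.
n₃/n₁ = 1.3908. Then tan θ_B(1→3) = n₃/n₁, so θ_B(1→3) = arctan(1.3908) = 54.28°.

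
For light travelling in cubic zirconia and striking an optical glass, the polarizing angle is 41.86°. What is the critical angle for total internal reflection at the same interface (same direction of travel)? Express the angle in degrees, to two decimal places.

θ_c ≈ 63.64°

n₂/n₁ = tan 41.86° = 0.8960; the critical angle satisfies sin θ_c = n₂/n₁.
θ_c = arcsin(0.8960) = 63.64°.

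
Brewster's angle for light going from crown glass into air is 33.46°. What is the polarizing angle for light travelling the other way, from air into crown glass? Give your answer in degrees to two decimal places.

θ_B' ≈ 56.54°

tan θ_B' = n₁/n₂ = 1/tan θ_B, so θ_B' = 90° − θ_B.
θ_B' = 90° − 33.46° = 56.54°.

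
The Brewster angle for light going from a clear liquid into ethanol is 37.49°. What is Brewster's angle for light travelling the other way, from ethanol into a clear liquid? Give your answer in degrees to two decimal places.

tan θ_B' = n₁/n₂ = 1/tan θ_B, so θ_B' = 90° − θ_B.
θ_B' = 90° − 37.49° = 52.51°.

θ_B' ≈ 52.51°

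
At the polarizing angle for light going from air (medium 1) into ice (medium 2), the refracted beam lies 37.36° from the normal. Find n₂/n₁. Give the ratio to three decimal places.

n₂/n₁ ≈ 1.310

θ_B + θ_t = 90°, so θ_B = 90° − 37.36° = 52.64°.
tan θ_B = n₂/n₁, so n₂/n₁ = tan 52.64° = 1.310.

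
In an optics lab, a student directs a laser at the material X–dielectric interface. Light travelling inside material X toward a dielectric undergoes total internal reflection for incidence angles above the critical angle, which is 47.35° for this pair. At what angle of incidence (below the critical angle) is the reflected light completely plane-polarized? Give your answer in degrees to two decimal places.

n₂/n₁ = sin θ_c = sin 47.35° = 0.7355.
tan θ_B equals the same ratio, so θ_B = arctan(0.7355) = 36.33°.

θ_B ≈ 36.33°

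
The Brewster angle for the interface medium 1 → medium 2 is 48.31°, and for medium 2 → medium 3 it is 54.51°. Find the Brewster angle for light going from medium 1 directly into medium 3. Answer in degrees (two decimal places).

Each Brewster angle gives a ratio: n₂/n₁ = tan 48.31° = 1.1228, n₃/n₂ = tan 54.51° = 1.4025.
n₃/n₁ = 1.5746. Then tan θ_B(1→3) = n₃/n₁, so θ_B(1→3) = arctan(1.5746) = 57.58°.

θ_B ≈ 57.58°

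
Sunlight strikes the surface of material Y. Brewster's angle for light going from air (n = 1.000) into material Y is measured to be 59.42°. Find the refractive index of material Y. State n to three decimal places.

Full polarization of the reflected beam means tan θ_B = n₂/n₁, where n₁ is the incident medium (air).
n₂ = n₁ tan θ_B = 1.000 × tan 59.42° = 1.692.

n ≈ 1.692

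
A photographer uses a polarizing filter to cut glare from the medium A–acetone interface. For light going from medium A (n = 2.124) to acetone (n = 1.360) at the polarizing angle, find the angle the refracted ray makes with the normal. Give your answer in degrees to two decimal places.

tan θ_B = n₂/n₁ = 1.360/2.124 = 0.6403, so θ_B = 32.63°.
The refracted ray is perpendicular to the reflected ray, so θ_t = 90° − θ_B = 57.37°.

θ_t ≈ 57.37°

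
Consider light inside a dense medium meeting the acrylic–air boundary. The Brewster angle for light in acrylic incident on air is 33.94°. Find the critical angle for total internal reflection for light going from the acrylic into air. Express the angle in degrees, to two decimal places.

n₂/n₁ = tan 33.94° = 0.6730; the critical angle satisfies sin θ_c = n₂/n₁.
θ_c = arcsin(0.6730) = 42.30°.

θ_c ≈ 42.30°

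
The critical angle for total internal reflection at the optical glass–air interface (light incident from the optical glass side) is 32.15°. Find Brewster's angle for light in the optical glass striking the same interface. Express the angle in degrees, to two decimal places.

θ_B ≈ 28.02°

At the critical angle sin θ_c = n₂/n₁, giving n₂/n₁ = sin 32.15° = 0.5321.
Then tan θ_B = n₂/n₁ = 0.5321, so θ_B = arctan 0.5321 = 28.02°.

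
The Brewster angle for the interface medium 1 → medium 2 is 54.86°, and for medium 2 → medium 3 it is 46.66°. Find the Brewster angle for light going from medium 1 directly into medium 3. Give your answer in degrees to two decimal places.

θ_B ≈ 56.41°

tan θ_B(1→2) = n₂/n₁ = tan 54.86° = 1.4207.
tan θ_B(2→3) = n₃/n₂ = tan 46.66° = 1.0597.
n₃/n₁ = 1.5056. Then tan θ_B(1→3) = n₃/n₁, so θ_B(1→3) = arctan(1.5056) = 56.41°.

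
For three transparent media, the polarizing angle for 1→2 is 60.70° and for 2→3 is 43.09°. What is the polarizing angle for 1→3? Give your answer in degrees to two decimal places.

n₂/n₁ = tan 60.70° = 1.7820 and n₃/n₂ = tan 43.09° = 0.9355.
n₃/n₁ = 1.6670. Then tan θ_B(1→3) = n₃/n₁, so θ_B(1→3) = arctan(1.6670) = 59.04°.

θ_B ≈ 59.04°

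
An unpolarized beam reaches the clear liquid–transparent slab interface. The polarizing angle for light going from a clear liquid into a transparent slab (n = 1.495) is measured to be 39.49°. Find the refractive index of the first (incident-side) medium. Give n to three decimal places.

Brewster's law: tan θ_B = n₂/n₁ (light incident in a clear liquid, refracted into a transparent slab).
n₁ = n₂ / tan θ_B = 1.495 / tan 39.49° = 1.814.

n ≈ 1.814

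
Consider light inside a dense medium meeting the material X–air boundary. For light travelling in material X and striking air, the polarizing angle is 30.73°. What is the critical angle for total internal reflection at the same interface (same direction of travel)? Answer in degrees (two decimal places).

θ_c ≈ 36.47°

n₂/n₁ = tan 30.73° = 0.5945; the critical angle satisfies sin θ_c = n₂/n₁.
θ_c = arcsin(0.5945) = 36.47°.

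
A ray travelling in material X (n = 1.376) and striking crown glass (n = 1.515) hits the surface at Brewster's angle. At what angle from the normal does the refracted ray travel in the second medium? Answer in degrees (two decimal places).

θ_t ≈ 42.25°

θ_B = arctan(n₂/n₁) = arctan(1.515/1.376) = 47.75°.
At Brewster's angle the reflected and refracted rays are perpendicular, so θ_t = 90° − θ_B = 90° − 47.75° = 42.25°.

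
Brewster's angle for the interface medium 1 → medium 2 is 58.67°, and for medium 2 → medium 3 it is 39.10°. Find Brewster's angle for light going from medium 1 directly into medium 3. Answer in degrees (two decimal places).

θ_B ≈ 53.17°

Each Brewster angle gives a ratio: n₂/n₁ = tan 58.67° = 1.6428, n₃/n₂ = tan 39.10° = 0.8127.
So n₃/n₁ = (n₂/n₁)(n₃/n₂) = 1.6428 × 0.8127 = 1.3350.
θ_B(1→3) = arctan(1.3350) = 53.17°.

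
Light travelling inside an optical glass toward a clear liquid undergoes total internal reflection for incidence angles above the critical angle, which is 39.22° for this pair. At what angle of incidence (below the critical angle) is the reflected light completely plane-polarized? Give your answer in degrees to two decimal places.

At the critical angle sin θ_c = n₂/n₁, giving n₂/n₁ = sin 39.22° = 0.6323.
Then tan θ_B = n₂/n₁ = 0.6323, so θ_B = arctan 0.6323 = 32.31°.

θ_B ≈ 32.31°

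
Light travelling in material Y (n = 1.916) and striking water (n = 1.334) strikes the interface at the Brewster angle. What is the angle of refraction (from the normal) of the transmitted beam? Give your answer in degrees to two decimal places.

tan θ_B = n₂/n₁ = 1.334/1.916 = 0.6962, so θ_B = 34.85°.
Since θ_B + θ_t = 90° at Brewster incidence, θ_t = 90° − 34.85° = 55.15°.

θ_t ≈ 55.15°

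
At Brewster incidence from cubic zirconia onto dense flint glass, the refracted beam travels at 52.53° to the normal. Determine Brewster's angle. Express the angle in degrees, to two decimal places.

At Brewster's angle the reflected and refracted rays are perpendicular, so θ_B + θ_t = 90°.
θ_B = 90° − 52.53° = 37.47°.

θ_B ≈ 37.47°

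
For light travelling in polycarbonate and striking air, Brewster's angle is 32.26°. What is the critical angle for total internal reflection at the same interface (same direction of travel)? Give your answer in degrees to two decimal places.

tan θ_B = n₂/n₁ = tan 32.26° = 0.6312.
Total internal reflection: sin θ_c = n₂/n₁ = 0.6312.
θ_c = arcsin(0.6312) = 39.14°.

θ_c ≈ 39.14°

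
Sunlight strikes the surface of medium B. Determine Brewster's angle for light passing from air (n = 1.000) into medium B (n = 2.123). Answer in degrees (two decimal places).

θ_B ≈ 64.78°

Brewster's condition: tan θ_B = n₂/n₁ = 2.123/1.000 = 2.1230.
So θ_B = arctan 2.1230 = 64.78°.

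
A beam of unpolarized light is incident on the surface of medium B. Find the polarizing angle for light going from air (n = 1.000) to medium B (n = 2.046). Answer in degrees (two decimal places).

At Brewster's angle the reflected and refracted rays are perpendicular, which with Snell's law gives tan θ_B = n₂/n₁.
tan θ_B = n₂/n₁ = 2.046/1.000 = 2.0460.
θ_B = arctan(2.0460) = 63.95°.

θ_B ≈ 63.95°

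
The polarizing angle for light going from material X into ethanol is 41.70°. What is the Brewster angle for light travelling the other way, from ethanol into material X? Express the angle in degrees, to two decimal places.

The two Brewster angles are complementary: θ_B' = 90° − θ_B = 90° − 41.70° = 48.30°.

θ_B' ≈ 48.30°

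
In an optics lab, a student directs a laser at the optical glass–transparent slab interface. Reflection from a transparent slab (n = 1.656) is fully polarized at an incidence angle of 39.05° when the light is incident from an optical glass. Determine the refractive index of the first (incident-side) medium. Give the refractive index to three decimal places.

n ≈ 2.041

At the Brewster angle, tan θ_B = n₂/n₁ with n₁ on the incident side (an optical glass) and n₂ on the transmitted side (a transparent slab).
n₁ = n₂ / tan θ_B = 1.656 / tan 39.05° = 2.041.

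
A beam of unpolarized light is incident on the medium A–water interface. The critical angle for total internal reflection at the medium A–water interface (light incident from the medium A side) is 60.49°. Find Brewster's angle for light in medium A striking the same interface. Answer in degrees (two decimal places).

θ_B ≈ 41.03°

sin θ_c = n₂/n₁, so n₂/n₁ = sin 60.49° = 0.8703.
Brewster: tan θ_B = n₂/n₁ = 0.8703.
θ_B = arctan(0.8703) = 41.03°.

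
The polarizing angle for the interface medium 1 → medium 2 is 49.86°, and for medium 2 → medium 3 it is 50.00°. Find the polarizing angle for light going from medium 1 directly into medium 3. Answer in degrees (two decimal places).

θ_B ≈ 54.72°

Each Brewster angle gives a ratio: n₂/n₁ = tan 49.86° = 1.1859, n₃/n₂ = tan 50.00° = 1.1918.
So n₃/n₁ = (n₂/n₁)(n₃/n₂) = 1.1859 × 1.1918 = 1.4132.
θ_B(1→3) = arctan(1.4132) = 54.72°.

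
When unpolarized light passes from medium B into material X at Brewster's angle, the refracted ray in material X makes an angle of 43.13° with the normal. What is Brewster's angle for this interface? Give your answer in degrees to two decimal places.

θ_B ≈ 46.87°

At Brewster's angle the reflected and refracted rays are perpendicular, so θ_B + θ_t = 90°.
So θ_B = 90° − θ_t = 90° − 43.13° = 46.87°.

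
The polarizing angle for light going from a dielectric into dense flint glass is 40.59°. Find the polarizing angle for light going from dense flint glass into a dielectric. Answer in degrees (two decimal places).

θ_B' ≈ 49.41°

tan θ_B' = n₁/n₂ = 1/tan θ_B, so θ_B' = 90° − θ_B.
θ_B' = 90° − 40.59° = 49.41°.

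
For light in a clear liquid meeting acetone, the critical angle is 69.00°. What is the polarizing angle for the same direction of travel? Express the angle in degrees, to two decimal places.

At the critical angle sin θ_c = n₂/n₁, giving n₂/n₁ = sin 69.00° = 0.9336.
Then tan θ_B = n₂/n₁ = 0.9336, so θ_B = arctan 0.9336 = 43.03°.

θ_B ≈ 43.03°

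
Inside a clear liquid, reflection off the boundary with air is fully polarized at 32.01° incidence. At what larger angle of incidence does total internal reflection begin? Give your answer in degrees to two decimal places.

θ_c ≈ 38.69°

From Brewster, n₂/n₁ = tan θ_B = tan 32.01° = 0.6251.
Then sin θ_c = n₂/n₁ = 0.6251, so θ_c = arcsin 0.6251 = 38.69°.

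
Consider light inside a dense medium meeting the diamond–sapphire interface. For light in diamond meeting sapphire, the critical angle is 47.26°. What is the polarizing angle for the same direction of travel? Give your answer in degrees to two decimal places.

θ_B ≈ 36.30°

n₂/n₁ = sin θ_c = sin 47.26° = 0.7344.
tan θ_B equals the same ratio, so θ_B = arctan(0.7344) = 36.30°.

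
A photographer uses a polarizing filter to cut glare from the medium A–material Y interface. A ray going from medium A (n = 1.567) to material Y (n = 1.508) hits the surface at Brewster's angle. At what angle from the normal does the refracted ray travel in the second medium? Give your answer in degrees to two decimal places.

θ_t ≈ 46.10°

θ_B = arctan(n₂/n₁) = arctan(1.508/1.567) = 43.90°.
At Brewster's angle the reflected and refracted rays are perpendicular, so θ_t = 90° − θ_B = 90° − 43.90° = 46.10°.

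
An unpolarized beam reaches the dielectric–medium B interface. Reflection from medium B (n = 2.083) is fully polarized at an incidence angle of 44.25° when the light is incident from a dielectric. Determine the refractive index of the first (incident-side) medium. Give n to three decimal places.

Full polarization of the reflected beam means tan θ_B = n₂/n₁, where n₁ is the incident medium (a dielectric).
n₁ = n₂ / tan θ_B = 2.083 / tan 44.25° = 2.138.

n ≈ 2.138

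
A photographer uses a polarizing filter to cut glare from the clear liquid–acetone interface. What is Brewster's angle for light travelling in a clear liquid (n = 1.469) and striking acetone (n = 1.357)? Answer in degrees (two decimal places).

θ_B ≈ 42.73°

The reflected p-component vanishes when tan θ_B = n₂/n₁.
tan θ_B = n₂/n₁ = 1.357/1.469 = 0.9238. Taking the arctangent, θ_B = 42.73°.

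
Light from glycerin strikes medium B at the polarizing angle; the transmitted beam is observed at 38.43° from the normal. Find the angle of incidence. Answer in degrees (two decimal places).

Since the reflected and refracted rays are at right angles at the polarizing angle, θ_B + θ_t = 90°.
θ_B = 90° − 38.43° = 51.57°.

θ_B ≈ 51.57°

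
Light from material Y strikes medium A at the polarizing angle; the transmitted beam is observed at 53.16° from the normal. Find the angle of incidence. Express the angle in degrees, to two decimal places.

θ_B ≈ 36.84°

At Brewster's angle the reflected and refracted rays are perpendicular, so θ_B + θ_t = 90°.
So θ_B = 90° − θ_t = 90° − 53.16° = 36.84°.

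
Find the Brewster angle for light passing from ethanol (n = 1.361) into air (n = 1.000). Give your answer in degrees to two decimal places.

θ_B ≈ 36.31°

The reflected p-component vanishes when tan θ_B = n₂/n₁.
tan θ_B = n₂/n₁ = 1.000/1.361 = 0.7348.
θ_B = arctan(0.7348) = 36.31°.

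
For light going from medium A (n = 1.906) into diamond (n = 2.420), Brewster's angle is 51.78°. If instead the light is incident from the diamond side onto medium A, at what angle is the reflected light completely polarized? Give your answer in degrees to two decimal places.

θ_B' ≈ 38.22°

Reversing the direction swaps n₁ and n₂, so tan θ_B' = 1/tan θ_B and θ_B' = 90° − θ_B.
Hence θ_B' = 90° − 51.78° = 38.22°.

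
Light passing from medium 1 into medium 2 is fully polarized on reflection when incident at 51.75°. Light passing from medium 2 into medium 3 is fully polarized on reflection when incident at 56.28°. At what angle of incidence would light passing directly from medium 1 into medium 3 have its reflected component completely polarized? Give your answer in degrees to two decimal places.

n₂/n₁ = tan 51.75° = 1.2685 and n₃/n₂ = tan 56.28° = 1.4983.
So n₃/n₁ = (n₂/n₁)(n₃/n₂) = 1.2685 × 1.4983 = 1.9006.
θ_B(1→3) = arctan(1.9006) = 62.25°.

θ_B ≈ 62.25°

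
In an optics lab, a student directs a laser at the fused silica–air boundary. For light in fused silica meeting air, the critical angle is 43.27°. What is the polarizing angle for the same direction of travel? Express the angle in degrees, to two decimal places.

sin θ_c = n₂/n₁, so n₂/n₁ = sin 43.27° = 0.6854.
Brewster: tan θ_B = n₂/n₁ = 0.6854.
θ_B = arctan(0.6854) = 34.43°.

θ_B ≈ 34.43°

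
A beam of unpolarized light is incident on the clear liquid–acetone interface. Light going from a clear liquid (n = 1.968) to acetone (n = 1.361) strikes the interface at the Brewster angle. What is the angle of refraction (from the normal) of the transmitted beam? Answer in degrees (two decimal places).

θ_t ≈ 55.33°

tan θ_B = n₂/n₁ = 1.361/1.968 = 0.6916, so θ_B = 34.67°.
At Brewster's angle the reflected and refracted rays are perpendicular, so θ_t = 90° − θ_B = 90° − 34.67° = 55.33°.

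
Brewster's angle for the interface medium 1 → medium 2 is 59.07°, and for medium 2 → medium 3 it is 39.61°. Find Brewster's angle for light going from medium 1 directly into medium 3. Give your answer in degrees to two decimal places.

n₂/n₁ = tan 59.07° = 1.6689 and n₃/n₂ = tan 39.61° = 0.8276.
So n₃/n₁ = (n₂/n₁)(n₃/n₂) = 1.6689 × 0.8276 = 1.3811.
θ_B(1→3) = arctan(1.3811) = 54.09°.

θ_B ≈ 54.09°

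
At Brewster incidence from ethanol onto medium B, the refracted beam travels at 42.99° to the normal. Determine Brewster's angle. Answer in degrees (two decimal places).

Brewster's condition makes the reflected and refracted beams perpendicular: θ_B + θ_t = 90°.
So θ_B = 90° − θ_t = 90° − 42.99° = 47.01°.

θ_B ≈ 47.01°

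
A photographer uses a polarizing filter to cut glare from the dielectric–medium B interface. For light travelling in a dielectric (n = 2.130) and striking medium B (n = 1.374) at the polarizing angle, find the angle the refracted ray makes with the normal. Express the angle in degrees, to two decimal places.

θ_B = arctan(n₂/n₁) = arctan(1.374/2.130) = 32.82°.
Since θ_B + θ_t = 90° at Brewster incidence, θ_t = 90° − 32.82° = 57.18°.

θ_t ≈ 57.18°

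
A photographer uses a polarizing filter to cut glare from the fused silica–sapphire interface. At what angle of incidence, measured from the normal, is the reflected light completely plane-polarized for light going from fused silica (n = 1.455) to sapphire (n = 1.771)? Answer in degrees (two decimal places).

θ_B ≈ 50.59°

At Brewster's angle the reflected and refracted rays are perpendicular, which with Snell's law gives tan θ_B = n₂/n₁.
tan θ_B = n₂/n₁ = 1.771/1.455 = 1.2172.
So θ_B = arctan 1.2172 = 50.59°.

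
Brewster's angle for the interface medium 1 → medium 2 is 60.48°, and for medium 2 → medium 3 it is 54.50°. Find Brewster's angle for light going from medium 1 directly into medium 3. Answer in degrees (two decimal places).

θ_B ≈ 68.01°

tan θ_B(1→2) = n₂/n₁ = tan 60.48° = 1.7661.
tan θ_B(2→3) = n₃/n₂ = tan 54.50° = 1.4019.
Multiplying, n₃/n₁ = 1.7661 × 1.4019 = 2.4759, and θ_B(1→3) = arctan 2.4759 = 68.01°.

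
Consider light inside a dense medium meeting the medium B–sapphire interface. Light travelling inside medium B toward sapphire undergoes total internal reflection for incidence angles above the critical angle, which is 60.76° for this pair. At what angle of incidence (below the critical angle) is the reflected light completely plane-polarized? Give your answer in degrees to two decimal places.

θ_B ≈ 41.11°

At the critical angle sin θ_c = n₂/n₁, giving n₂/n₁ = sin 60.76° = 0.8726.
Then tan θ_B = n₂/n₁ = 0.8726, so θ_B = arctan 0.8726 = 41.11°.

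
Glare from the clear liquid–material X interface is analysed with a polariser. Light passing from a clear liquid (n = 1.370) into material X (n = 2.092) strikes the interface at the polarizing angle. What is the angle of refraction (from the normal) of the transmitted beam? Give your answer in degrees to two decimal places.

θ_t ≈ 33.22°

tan θ_B = n₂/n₁ = 2.092/1.370 = 1.5270, so θ_B = 56.78°.
The refracted ray is perpendicular to the reflected ray, so θ_t = 90° − θ_B = 33.22°.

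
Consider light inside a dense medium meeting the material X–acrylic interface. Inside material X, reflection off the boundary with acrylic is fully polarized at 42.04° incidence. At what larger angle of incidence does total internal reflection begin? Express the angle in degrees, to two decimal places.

n₂/n₁ = tan 42.04° = 0.9017; the critical angle satisfies sin θ_c = n₂/n₁.
θ_c = arcsin(0.9017) = 64.38°.

θ_c ≈ 64.38°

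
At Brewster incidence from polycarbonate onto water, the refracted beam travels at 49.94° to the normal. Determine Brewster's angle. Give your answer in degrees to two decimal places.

Brewster's condition makes the reflected and refracted beams perpendicular: θ_B + θ_t = 90°.
So θ_B = 90° − θ_t = 90° − 49.94° = 40.06°.

θ_B ≈ 40.06°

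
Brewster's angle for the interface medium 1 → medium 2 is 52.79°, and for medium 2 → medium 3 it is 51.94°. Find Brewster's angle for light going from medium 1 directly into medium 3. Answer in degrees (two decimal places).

Each Brewster angle gives a ratio: n₂/n₁ = tan 52.79° = 1.3170, n₃/n₂ = tan 51.94° = 1.2772.
So n₃/n₁ = (n₂/n₁)(n₃/n₂) = 1.3170 × 1.2772 = 1.6820.
θ_B(1→3) = arctan(1.6820) = 59.27°.

θ_B ≈ 59.27°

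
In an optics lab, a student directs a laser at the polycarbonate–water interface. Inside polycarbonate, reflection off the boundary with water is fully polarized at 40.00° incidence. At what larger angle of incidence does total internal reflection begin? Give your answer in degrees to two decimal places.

θ_c ≈ 57.05°

n₂/n₁ = tan 40.00° = 0.8391; the critical angle satisfies sin θ_c = n₂/n₁.
θ_c = arcsin(0.8391) = 57.05°.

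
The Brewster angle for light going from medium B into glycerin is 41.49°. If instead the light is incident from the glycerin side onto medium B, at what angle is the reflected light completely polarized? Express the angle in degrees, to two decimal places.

Reversing the direction swaps n₁ and n₂, so tan θ_B' = 1/tan θ_B and θ_B' = 90° − θ_B.
Hence θ_B' = 90° − 41.49° = 48.51°.

θ_B' ≈ 48.51°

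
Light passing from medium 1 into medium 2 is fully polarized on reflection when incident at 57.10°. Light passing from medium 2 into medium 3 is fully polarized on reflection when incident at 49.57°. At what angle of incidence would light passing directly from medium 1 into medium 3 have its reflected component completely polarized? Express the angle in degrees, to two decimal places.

tan θ_B(1→2) = n₂/n₁ = tan 57.10° = 1.5458.
tan θ_B(2→3) = n₃/n₂ = tan 49.57° = 1.1738.
Multiplying, n₃/n₁ = 1.5458 × 1.1738 = 1.8143, and θ_B(1→3) = arctan 1.8143 = 61.14°.

θ_B ≈ 61.14°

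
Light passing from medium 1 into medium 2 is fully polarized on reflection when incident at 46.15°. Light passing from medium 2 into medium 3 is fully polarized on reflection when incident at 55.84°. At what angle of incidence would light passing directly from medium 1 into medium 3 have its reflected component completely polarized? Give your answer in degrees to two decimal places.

Each Brewster angle gives a ratio: n₂/n₁ = tan 46.15° = 1.0410, n₃/n₂ = tan 55.84° = 1.4737.
So n₃/n₁ = (n₂/n₁)(n₃/n₂) = 1.0410 × 1.4737 = 1.5340.
θ_B(1→3) = arctan(1.5340) = 56.90°.

θ_B ≈ 56.90°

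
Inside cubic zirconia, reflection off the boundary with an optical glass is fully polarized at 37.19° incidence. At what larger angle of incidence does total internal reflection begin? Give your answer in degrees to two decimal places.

θ_c ≈ 49.36°

tan θ_B = n₂/n₁ = tan 37.19° = 0.7588.
Total internal reflection: sin θ_c = n₂/n₁ = 0.7588.
θ_c = arcsin(0.7588) = 49.36°.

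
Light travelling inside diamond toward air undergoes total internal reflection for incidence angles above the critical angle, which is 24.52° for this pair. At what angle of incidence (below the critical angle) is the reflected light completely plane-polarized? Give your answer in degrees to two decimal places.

sin θ_c = n₂/n₁, so n₂/n₁ = sin 24.52° = 0.4150.
Brewster: tan θ_B = n₂/n₁ = 0.4150.
θ_B = arctan(0.4150) = 22.54°.

θ_B ≈ 22.54°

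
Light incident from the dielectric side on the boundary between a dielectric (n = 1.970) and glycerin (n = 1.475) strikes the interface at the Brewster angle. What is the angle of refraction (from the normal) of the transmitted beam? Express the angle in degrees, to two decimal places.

First find Brewster's angle: tan θ_B = 1.475/1.970 = 0.7487, giving θ_B = 36.82°.
Since θ_B + θ_t = 90° at Brewster incidence, θ_t = 90° − 36.82° = 53.18°.

θ_t ≈ 53.18°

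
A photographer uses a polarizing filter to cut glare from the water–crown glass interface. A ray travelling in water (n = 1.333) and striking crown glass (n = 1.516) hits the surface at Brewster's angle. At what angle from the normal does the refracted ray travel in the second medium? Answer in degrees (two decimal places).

First find Brewster's angle: tan θ_B = 1.516/1.333 = 1.1373, giving θ_B = 48.68°.
At Brewster's angle the reflected and refracted rays are perpendicular, so θ_t = 90° − θ_B = 90° − 48.68° = 41.32°.

θ_t ≈ 41.32°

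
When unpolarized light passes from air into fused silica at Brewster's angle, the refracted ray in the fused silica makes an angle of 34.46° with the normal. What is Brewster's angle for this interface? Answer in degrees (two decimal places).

θ_B ≈ 55.54°

Brewster's condition makes the reflected and refracted beams perpendicular: θ_B + θ_t = 90°.
θ_B = 90° − 34.46° = 55.54°.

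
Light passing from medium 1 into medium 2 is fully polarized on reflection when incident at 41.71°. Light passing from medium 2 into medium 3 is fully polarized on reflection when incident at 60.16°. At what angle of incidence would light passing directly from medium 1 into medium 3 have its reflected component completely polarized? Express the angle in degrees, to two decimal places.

θ_B ≈ 57.23°

tan θ_B(1→2) = n₂/n₁ = tan 41.71° = 0.8913.
tan θ_B(2→3) = n₃/n₂ = tan 60.16° = 1.7433.
So n₃/n₁ = (n₂/n₁)(n₃/n₂) = 0.8913 × 1.7433 = 1.5537.
θ_B(1→3) = arctan(1.5537) = 57.23°.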